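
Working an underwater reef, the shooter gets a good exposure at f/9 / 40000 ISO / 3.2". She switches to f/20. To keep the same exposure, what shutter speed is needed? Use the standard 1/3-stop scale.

Aperture: f/9 → f/10 → f/11 → f/13 → f/14 → f/16 → f/18 → f/20 — 2 1/3 stops narrower (darker).
Need 2 1/3 stops brighter from the shutter speed: 3.2 → 4 → 5 → 6 → 8 → 10 → 13 → 15.

15 s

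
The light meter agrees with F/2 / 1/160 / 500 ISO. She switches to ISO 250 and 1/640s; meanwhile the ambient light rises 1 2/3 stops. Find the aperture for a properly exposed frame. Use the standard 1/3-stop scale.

Scene light: 1 2/3 stops brighter.
ISO: 500 → 400 → 320 → 250 — 1 stop dropped (darker).
Shutter speed: 1/160 → 1/200 → 1/250 → 1/320 → 1/400 → 1/500 → 1/640 — 2 stops faster (darker).
Net so far: 1 1/3 stops darker. Aperture: f/2 → f/1.8 → f/1.6 → f/1.4 → f/1.2.

f/1.2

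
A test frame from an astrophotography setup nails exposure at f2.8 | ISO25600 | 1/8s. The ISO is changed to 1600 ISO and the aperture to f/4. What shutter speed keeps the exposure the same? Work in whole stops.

4 s

ISO: 25600 → 12800 → 6400 → 3200 → 1600 — 4 stops dropped (darker).
Aperture: f/2.8 → f/4 — 1 stop stopped down (darker).
Net change so far: 5 stops darker. Offset with the shutter speed: 1/8 → 1/4 → 1/2 → 1 → 2 → 4.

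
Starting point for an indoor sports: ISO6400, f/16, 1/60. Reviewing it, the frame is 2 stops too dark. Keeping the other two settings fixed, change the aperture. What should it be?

f/8

Underexposed by 2 stops → need 2 stops brighter.
Aperture: f/16 → f/11 → f/8.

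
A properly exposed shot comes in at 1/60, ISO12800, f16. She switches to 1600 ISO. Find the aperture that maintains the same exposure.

f/5.6

ISO: 12800 → 6400 → 3200 → 1600 — 3 stops dropped (darker).
Need 3 stops brighter from the aperture: f/16 → f/11 → f/8 → f/5.6.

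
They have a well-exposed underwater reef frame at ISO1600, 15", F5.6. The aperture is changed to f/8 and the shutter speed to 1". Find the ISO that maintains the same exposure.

Aperture: f/5.6 → f/8 — 1 stop stopped down (darker).
Shutter speed: 15 → 8 → 4 → 2 → 1 — 4 stops faster (darker).
Net change so far: 5 stops darker. Offset with the ISO: 1600 → 3200 → 6400 → 12800 → 25600 → 51200.

ISO 51200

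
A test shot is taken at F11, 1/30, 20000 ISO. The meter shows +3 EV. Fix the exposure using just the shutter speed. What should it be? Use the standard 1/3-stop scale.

1/250s

Overexposed by 3 stops → need 3 stops darker.
Shutter speed: 1/30 → 1/40 → 1/50 → 1/60 → 1/80 → 1/100 → 1/125 → 1/160 → 1/200 → 1/250.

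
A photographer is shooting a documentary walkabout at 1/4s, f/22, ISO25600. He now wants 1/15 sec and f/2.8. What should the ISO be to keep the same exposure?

ISO 1600

Shutter speed: 1/4 → 1/8 → 1/15 — 2 stops shorter (darker).
Aperture: f/22 → f/16 → f/11 → f/8 → f/5.6 → f/4 → f/2.8 — 6 stops wider (brighter).
Net change so far: 4 stops brighter. Offset with the ISO: 25600 → 12800 → 6400 → 3200 → 1600.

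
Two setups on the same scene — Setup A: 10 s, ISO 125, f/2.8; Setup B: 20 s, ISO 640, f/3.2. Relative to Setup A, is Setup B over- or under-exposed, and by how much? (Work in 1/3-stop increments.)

Aperture: f/2.8 → f/3.2 — 1/3 stop narrower (darker).
Shutter speed: 10 → 13 → 15 → 20 — 1 stop longer (brighter).
ISO: 125 → 160 → 200 → 250 → 320 → 400 → 500 → 640 — 2 1/3 stops higher (brighter).
Net: −1/3 +1 +2 1/3 = +3 stops.

3 stops brighter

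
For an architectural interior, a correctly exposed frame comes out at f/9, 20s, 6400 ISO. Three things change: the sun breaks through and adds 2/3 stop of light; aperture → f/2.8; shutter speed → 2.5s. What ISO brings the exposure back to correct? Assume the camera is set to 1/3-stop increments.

ISO 3200

Scene light: 2/3 stop brighter.
Aperture: f/9 → f/8 → f/7.1 → f/6.3 → f/5.6 → f/5 → f/4.5 → f/4 → f/3.5 → f/3.2 → f/2.8 — 3 1/3 stops opened up (brighter).
Shutter speed: 20 → 15 → 13 → 10 → 8 → 6 → 5 → 4 → 3.2 → 2.5 — 3 stops faster (darker).
Net so far: 1 stop brighter. ISO: 6400 → 5000 → 4000 → 3200.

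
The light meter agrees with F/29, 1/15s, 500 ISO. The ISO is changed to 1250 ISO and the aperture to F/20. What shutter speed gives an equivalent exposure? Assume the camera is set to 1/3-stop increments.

1/80s

ISO: 500 → 640 → 800 → 1000 → 1250 — 1 1/3 stops higher (brighter).
Aperture: f/29 → f/25 → f/22 → f/20 — 1 stop wider (brighter).
Net change so far: 2 1/3 stops brighter. Offset with the shutter speed: 1/15 → 1/20 → 1/25 → 1/30 → 1/40 → 1/50 → 1/60 → 1/80.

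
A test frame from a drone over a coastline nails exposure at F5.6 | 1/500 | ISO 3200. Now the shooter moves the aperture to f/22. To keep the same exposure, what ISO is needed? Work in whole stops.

Aperture: f/5.6 → f/8 → f/11 → f/16 → f/22 — 4 stops narrower (darker).
Need 4 stops brighter from the ISO: 3200 → 6400 → 12800 → 25600 → 51200.

ISO 51200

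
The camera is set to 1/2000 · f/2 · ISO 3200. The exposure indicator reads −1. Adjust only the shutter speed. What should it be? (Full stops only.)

1/1000s

Underexposed by 1 stop → need 1 stop brighter.
Shutter speed: 1/2000 → 1/1000.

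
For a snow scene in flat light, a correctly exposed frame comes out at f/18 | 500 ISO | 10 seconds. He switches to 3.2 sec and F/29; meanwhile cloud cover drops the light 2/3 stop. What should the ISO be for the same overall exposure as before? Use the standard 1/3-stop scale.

ISO 6400

Scene light: 2/3 stop darker.
Shutter speed: 10 → 8 → 6 → 5 → 4 → 3.2 — 1 2/3 stops faster (darker).
Aperture: f/18 → f/20 → f/22 → f/25 → f/29 — 1 1/3 stops narrower (darker).
Net so far: 3 2/3 stops darker. ISO: 500 → 640 → 800 → 1000 → 1250 → 1600 → 2000 → 2500 → 3200 → 4000 → 5000 → 6400.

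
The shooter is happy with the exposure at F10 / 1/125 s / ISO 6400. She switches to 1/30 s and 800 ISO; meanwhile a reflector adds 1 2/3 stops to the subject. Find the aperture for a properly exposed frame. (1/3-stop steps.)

Scene light: 1 2/3 stops brighter.
Shutter speed: 1/125 → 1/100 → 1/80 → 1/60 → 1/50 → 1/40 → 1/30 — 2 stops slower (brighter).
ISO: 6400 → 5000 → 4000 → 3200 → 2500 → 2000 → 1600 → 1250 → 1000 → 800 — 3 stops dropped (darker).
Net so far: 2/3 stop brighter. Aperture: f/10 → f/11 → f/13.

f/13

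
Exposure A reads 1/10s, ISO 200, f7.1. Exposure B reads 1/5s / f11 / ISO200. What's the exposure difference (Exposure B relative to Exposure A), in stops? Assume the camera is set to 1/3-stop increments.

1/3 stop darker

Aperture: f/7.1 → f/8 → f/9 → f/10 → f/11 — 1 1/3 stops smaller aperture (darker).
Shutter speed: 1/10 → 1/8 → 1/6 → 1/5 — 1 stop longer (brighter).
ISO: unchanged.
Net: −1 1/3 +1 = −1/3 stops.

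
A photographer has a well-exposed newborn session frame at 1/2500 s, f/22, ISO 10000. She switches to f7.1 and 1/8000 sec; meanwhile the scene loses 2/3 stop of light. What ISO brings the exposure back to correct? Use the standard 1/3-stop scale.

Scene light: 2/3 stop darker.
Aperture: f/22 → f/20 → f/18 → f/16 → f/14 → f/13 → f/11 → f/10 → f/9 → f/8 → f/7.1 — 3 1/3 stops opened up (brighter).
Shutter speed: 1/2500 → 1/3200 → 1/4000 → 1/5000 → 1/6400 → 1/8000 — 1 2/3 stops shorter (darker).
Net so far: 1 stop brighter. ISO: 10000 → 8000 → 6400 → 5000.

ISO 5000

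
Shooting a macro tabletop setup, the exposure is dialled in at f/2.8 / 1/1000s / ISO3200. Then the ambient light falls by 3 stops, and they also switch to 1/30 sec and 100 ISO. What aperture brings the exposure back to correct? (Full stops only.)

f/1.0

Scene light: 3 stops darker.
Shutter speed: 1/1000 → 1/500 → 1/250 → 1/125 → 1/60 → 1/30 — 5 stops longer (brighter).
ISO: 3200 → 1600 → 800 → 400 → 200 → 100 — 5 stops lower (darker).
Net so far: 3 stops darker. Aperture: f/2.8 → f/2 → f/1.4 → f/1.0.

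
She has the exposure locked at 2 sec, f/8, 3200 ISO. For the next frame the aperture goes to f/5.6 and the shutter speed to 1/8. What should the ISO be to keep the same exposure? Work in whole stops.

Aperture: f/8 → f/5.6 — 1 stop opened up (brighter).
Shutter speed: 2 → 1 → 1/2 → 1/4 → 1/8 — 4 stops shorter (darker).
Net change so far: 3 stops darker. Offset with the ISO: 3200 → 6400 → 12800 → 25600.

ISO 25600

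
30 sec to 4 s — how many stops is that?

3 stops

30 → 15 → 8 → 4 — count the steps: 3 stops.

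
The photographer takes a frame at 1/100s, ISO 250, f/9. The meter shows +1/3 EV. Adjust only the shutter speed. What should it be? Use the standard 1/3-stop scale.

1/125s

Overexposed by 1/3 stop → need 1/3 stop darker.
Shutter speed: 1/100 → 1/125.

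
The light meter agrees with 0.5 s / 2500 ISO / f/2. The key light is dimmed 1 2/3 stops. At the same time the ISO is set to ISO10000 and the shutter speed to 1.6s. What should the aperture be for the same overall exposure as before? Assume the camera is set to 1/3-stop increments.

f/4

Scene light: 1 2/3 stops darker.
ISO: 2500 → 3200 → 4000 → 5000 → 6400 → 8000 → 10000 — 2 stops higher (brighter).
Shutter speed: 0.5 → 0.6 → 0.8 → 1 → 1.3 → 1.6 — 1 2/3 stops longer (brighter).
Net so far: 2 stops brighter. Aperture: f/2 → f/2.2 → f/2.5 → f/2.8 → f/3.2 → f/3.5 → f/4.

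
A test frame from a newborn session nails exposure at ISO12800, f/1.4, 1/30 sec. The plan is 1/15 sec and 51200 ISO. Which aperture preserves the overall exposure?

Shutter speed: 1/30 → 1/15 — 1 stop slower (brighter).
ISO: 12800 → 25600 → 51200 — 2 stops higher (brighter).
Net change so far: 3 stops brighter. Offset with the aperture: f/1.4 → f/2 → f/2.8 → f/4.

f/4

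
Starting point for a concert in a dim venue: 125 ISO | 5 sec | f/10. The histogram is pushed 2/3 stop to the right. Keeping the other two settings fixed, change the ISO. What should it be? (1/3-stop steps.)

ISO 80

Overexposed by 2/3 stop → need 2/3 stop darker.
ISO: 125 → 100 → 80.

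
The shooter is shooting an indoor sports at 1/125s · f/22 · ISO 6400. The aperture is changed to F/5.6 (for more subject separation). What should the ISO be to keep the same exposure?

ISO 400

Aperture: f/22 → f/16 → f/11 → f/8 → f/5.6 — 4 stops opened up (brighter).
Need 4 stops darker from the ISO: 6400 → 3200 → 1600 → 800 → 400.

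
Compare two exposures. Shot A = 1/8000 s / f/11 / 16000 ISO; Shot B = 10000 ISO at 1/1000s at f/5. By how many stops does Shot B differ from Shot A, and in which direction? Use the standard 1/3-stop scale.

4 2/3 stops brighter

Aperture: f/11 → f/10 → f/9 → f/8 → f/7.1 → f/6.3 → f/5.6 → f/5 — 2 1/3 stops larger aperture (brighter).
Shutter speed: 1/8000 → 1/6400 → 1/5000 → 1/4000 → 1/3200 → 1/2500 → 1/2000 → 1/1600 → 1/1250 → 1/1000 — 3 stops slower (brighter).
ISO: 16000 → 12800 → 10000 — 2/3 stop lower (darker).
Net: +2 1/3 +3 −2/3 = +4 2/3 stops.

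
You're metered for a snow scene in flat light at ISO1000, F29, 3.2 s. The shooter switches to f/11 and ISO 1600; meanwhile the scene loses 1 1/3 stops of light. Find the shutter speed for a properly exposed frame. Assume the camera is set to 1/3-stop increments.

0.8 s

Scene light: 1 1/3 stops darker.
Aperture: f/29 → f/25 → f/22 → f/20 → f/18 → f/16 → f/14 → f/13 → f/11 — 2 2/3 stops wider (brighter).
ISO: 1000 → 1250 → 1600 — 2/3 stop raised (brighter).
Net so far: 2 stops brighter. Shutter speed: 3.2 → 2.5 → 2 → 1.6 → 1.3 → 1 → 0.8.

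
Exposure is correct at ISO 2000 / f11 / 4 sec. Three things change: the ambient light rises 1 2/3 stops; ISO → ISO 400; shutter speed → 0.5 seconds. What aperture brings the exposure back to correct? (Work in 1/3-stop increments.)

f/3.2

Scene light: 1 2/3 stops brighter.
ISO: 2000 → 1600 → 1250 → 1000 → 800 → 640 → 500 → 400 — 2 1/3 stops dropped (darker).
Shutter speed: 4 → 3.2 → 2.5 → 2 → 1.6 → 1.3 → 1 → 0.8 → 0.6 → 0.5 — 3 stops faster (darker).
Net so far: 3 2/3 stops darker. Aperture: f/11 → f/10 → f/9 → f/8 → f/7.1 → f/6.3 → f/5.6 → f/5 → f/4.5 → f/4 → f/3.5 → f/3.2.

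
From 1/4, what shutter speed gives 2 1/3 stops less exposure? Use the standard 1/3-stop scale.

Shutter speed: 1/4 → 1/5 → 1/6 → 1/8 → 1/10 → 1/13 → 1/15 → 1/20 — 2 1/3 stops faster (darker).

1/20s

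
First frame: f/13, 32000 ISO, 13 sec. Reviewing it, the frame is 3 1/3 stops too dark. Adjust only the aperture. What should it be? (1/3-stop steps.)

f/4

Underexposed by 3 1/3 stops → need 3 1/3 stops brighter.
Aperture: f/13 → f/11 → f/10 → f/9 → f/8 → f/7.1 → f/6.3 → f/5.6 → f/5 → f/4.5 → f/4.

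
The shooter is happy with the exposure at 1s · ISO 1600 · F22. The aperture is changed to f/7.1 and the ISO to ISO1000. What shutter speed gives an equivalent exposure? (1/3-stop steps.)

1/6s

Aperture: f/22 → f/20 → f/18 → f/16 → f/14 → f/13 → f/11 → f/10 → f/9 → f/8 → f/7.1 — 3 1/3 stops wider (brighter).
ISO: 1600 → 1250 → 1000 — 2/3 stop lower (darker).
Net change so far: 2 2/3 stops brighter. Offset with the shutter speed: 1 → 0.8 → 0.6 → 0.5 → 0.4 → 0.3 → 1/4 → 1/5 → 1/6.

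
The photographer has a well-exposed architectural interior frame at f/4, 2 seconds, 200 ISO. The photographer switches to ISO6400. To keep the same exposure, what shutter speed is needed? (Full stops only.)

1/15s

ISO: 200 → 400 → 800 → 1600 → 3200 → 6400 — 5 stops raised (brighter).
Need 5 stops darker from the shutter speed: 2 → 1 → 1/2 → 1/4 → 1/8 → 1/15.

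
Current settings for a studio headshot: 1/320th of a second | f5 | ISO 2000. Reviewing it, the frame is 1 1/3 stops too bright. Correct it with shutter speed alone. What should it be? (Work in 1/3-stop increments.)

1/800s

Overexposed by 1 1/3 stops → need 1 1/3 stops darker.
Shutter speed: 1/320 → 1/400 → 1/500 → 1/640 → 1/800.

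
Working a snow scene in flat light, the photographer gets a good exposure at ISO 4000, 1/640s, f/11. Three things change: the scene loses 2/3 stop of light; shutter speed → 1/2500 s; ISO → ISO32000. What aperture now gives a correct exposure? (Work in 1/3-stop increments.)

Scene light: 2/3 stop darker.
Shutter speed: 1/640 → 1/800 → 1/1000 → 1/1250 → 1/1600 → 1/2000 → 1/2500 — 2 stops shorter (darker).
ISO: 4000 → 5000 → 6400 → 8000 → 10000 → 12800 → 16000 → 20000 → 25600 → 32000 — 3 stops raised (brighter).
Net so far: 1/3 stop brighter. Aperture: f/11 → f/13.

f/13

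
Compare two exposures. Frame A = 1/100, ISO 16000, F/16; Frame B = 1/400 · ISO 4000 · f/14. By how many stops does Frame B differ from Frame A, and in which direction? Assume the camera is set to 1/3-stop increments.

Aperture: f/16 → f/14 — 1/3 stop larger aperture (brighter).
Shutter speed: 1/100 → 1/125 → 1/160 → 1/200 → 1/250 → 1/320 → 1/400 — 2 stops faster (darker).
ISO: 16000 → 12800 → 10000 → 8000 → 6400 → 5000 → 4000 — 2 stops dropped (darker).
Net: +1/3 −2 −2 = −3 2/3 stops.

3 2/3 stops darker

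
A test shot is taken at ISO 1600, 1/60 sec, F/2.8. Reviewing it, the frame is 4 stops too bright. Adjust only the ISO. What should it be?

ISO 100

Overexposed by 4 stops → need 4 stops darker.
ISO: 1600 → 800 → 400 → 200 → 100.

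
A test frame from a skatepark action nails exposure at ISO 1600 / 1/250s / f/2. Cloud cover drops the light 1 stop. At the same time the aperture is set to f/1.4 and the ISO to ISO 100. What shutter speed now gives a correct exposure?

Scene light: 1 stop darker.
Aperture: f/2 → f/1.4 — 1 stop larger aperture (brighter).
ISO: 1600 → 800 → 400 → 200 → 100 — 4 stops dropped (darker).
Net so far: 4 stops darker. Shutter speed: 1/250 → 1/125 → 1/60 → 1/30 → 1/15.

1/15s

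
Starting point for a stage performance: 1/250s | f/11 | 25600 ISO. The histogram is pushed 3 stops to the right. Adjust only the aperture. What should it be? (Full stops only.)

f/32

Overexposed by 3 stops → need 3 stops darker.
Aperture: f/11 → f/16 → f/22 → f/32.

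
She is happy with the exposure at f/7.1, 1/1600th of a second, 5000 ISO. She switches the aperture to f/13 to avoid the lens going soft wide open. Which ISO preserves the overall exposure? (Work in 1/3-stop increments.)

Aperture: f/7.1 → f/8 → f/9 → f/10 → f/11 → f/13 — 1 2/3 stops narrower (darker).
Need 1 2/3 stops brighter from the ISO: 5000 → 6400 → 8000 → 10000 → 12800 → 16000.

ISO 16000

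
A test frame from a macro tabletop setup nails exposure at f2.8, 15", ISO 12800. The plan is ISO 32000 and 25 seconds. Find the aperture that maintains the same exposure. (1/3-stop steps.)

ISO: 12800 → 16000 → 20000 → 25600 → 32000 — 1 1/3 stops higher (brighter).
Shutter speed: 15 → 20 → 25 — 2/3 stop longer (brighter).
Net change so far: 2 stops brighter. Offset with the aperture: f/2.8 → f/3.2 → f/3.5 → f/4 → f/4.5 → f/5 → f/5.6.

f/5.6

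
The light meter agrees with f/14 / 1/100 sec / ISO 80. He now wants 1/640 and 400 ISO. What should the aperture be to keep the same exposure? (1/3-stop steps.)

f/13

Shutter speed: 1/100 → 1/125 → 1/160 → 1/200 → 1/250 → 1/320 → 1/400 → 1/500 → 1/640 — 2 2/3 stops faster (darker).
ISO: 80 → 100 → 125 → 160 → 200 → 250 → 320 → 400 — 2 1/3 stops raised (brighter).
Net change so far: 1/3 stop darker. Offset with the aperture: f/14 → f/13.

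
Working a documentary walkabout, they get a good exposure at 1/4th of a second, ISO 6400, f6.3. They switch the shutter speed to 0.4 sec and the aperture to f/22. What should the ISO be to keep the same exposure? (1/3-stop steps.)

Shutter speed: 1/4 → 0.3 → 0.4 — 2/3 stop slower (brighter).
Aperture: f/6.3 → f/7.1 → f/8 → f/9 → f/10 → f/11 → f/13 → f/14 → f/16 → f/18 → f/20 → f/22 — 3 2/3 stops smaller aperture (darker).
Net change so far: 3 stops darker. Offset with the ISO: 6400 → 8000 → 10000 → 12800 → 16000 → 20000 → 25600 → 32000 → 40000 → 51200.

ISO 51200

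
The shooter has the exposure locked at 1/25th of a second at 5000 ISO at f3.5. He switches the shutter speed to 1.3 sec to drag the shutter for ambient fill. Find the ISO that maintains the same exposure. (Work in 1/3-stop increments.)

Shutter speed: 1/25 → 1/20 → 1/15 → 1/13 → 1/10 → 1/8 → 1/6 → 1/5 → 1/4 → 0.3 → 0.4 → 0.5 → 0.6 → 0.8 → 1 → 1.3 — 5 stops longer (brighter).
Need 5 stops darker from the ISO: 5000 → 4000 → 3200 → 2500 → 2000 → 1600 → 1250 → 1000 → 800 → 640 → 500 → 400 → 320 → 250 → 200 → 160.

ISO 160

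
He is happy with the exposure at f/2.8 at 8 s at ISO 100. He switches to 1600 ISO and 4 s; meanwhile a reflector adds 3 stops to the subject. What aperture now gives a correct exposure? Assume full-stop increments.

f/22

Scene light: 3 stops brighter.
ISO: 100 → 200 → 400 → 800 → 1600 — 4 stops raised (brighter).
Shutter speed: 8 → 4 — 1 stop shorter (darker).
Net so far: 6 stops brighter. Aperture: f/2.8 → f/4 → f/5.6 → f/8 → f/11 → f/16 → f/22.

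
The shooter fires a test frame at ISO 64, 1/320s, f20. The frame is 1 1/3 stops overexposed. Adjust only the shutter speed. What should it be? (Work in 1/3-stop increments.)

Overexposed by 1 1/3 stops → need 1 1/3 stops darker.
Shutter speed: 1/320 → 1/400 → 1/500 → 1/640 → 1/800.

1/800s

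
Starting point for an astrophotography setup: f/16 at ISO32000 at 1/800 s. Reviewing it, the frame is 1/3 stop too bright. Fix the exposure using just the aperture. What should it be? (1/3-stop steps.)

Overexposed by 1/3 stop → need 1/3 stop darker.
Aperture: f/16 → f/18.

f/18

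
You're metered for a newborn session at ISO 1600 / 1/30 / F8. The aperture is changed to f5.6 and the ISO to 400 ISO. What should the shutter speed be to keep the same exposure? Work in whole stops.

Aperture: f/8 → f/5.6 — 1 stop opened up (brighter).
ISO: 1600 → 800 → 400 — 2 stops lower (darker).
Net change so far: 1 stop darker. Offset with the shutter speed: 1/30 → 1/15.

1/15s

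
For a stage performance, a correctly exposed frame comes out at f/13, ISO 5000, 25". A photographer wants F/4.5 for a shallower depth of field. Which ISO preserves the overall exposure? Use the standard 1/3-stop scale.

ISO 640

Aperture: f/13 → f/11 → f/10 → f/9 → f/8 → f/7.1 → f/6.3 → f/5.6 → f/5 → f/4.5 — 3 stops opened up (brighter).
Need 3 stops darker from the ISO: 5000 → 4000 → 3200 → 2500 → 2000 → 1600 → 1250 → 1000 → 800 → 640.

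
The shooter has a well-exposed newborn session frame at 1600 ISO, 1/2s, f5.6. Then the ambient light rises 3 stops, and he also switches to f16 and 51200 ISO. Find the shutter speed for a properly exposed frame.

1/60s

Scene light: 3 stops brighter.
Aperture: f/5.6 → f/8 → f/11 → f/16 — 3 stops narrower (darker).
ISO: 1600 → 3200 → 6400 → 12800 → 25600 → 51200 — 5 stops raised (brighter).
Net so far: 5 stops brighter. Shutter speed: 1/2 → 1/4 → 1/8 → 1/15 → 1/30 → 1/60.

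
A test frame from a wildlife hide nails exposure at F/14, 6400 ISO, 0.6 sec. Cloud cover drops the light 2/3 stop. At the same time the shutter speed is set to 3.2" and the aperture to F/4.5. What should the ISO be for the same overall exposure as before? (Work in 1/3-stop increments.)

Scene light: 2/3 stop darker.
Shutter speed: 0.6 → 0.8 → 1 → 1.3 → 1.6 → 2 → 2.5 → 3.2 — 2 1/3 stops slower (brighter).
Aperture: f/14 → f/13 → f/11 → f/10 → f/9 → f/8 → f/7.1 → f/6.3 → f/5.6 → f/5 → f/4.5 — 3 1/3 stops wider (brighter).
Net so far: 5 stops brighter. ISO: 6400 → 5000 → 4000 → 3200 → 2500 → 2000 → 1600 → 1250 → 1000 → 800 → 640 → 500 → 400 → 320 → 250 → 200.

ISO 200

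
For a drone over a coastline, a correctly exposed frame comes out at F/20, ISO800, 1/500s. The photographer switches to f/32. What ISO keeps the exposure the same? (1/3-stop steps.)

ISO 2000

Aperture: f/20 → f/22 → f/25 → f/29 → f/32 — 1 1/3 stops narrower (darker).
Need 1 1/3 stops brighter from the ISO: 800 → 1000 → 1250 → 1600 → 2000.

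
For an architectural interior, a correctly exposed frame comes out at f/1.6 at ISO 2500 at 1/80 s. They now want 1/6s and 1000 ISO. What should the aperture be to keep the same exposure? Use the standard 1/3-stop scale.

f/3.5

Shutter speed: 1/80 → 1/60 → 1/50 → 1/40 → 1/30 → 1/25 → 1/20 → 1/15 → 1/13 → 1/10 → 1/8 → 1/6 — 3 2/3 stops longer (brighter).
ISO: 2500 → 2000 → 1600 → 1250 → 1000 — 1 1/3 stops lower (darker).
Net change so far: 2 1/3 stops brighter. Offset with the aperture: f/1.6 → f/1.8 → f/2 → f/2.2 → f/2.5 → f/2.8 → f/3.2 → f/3.5.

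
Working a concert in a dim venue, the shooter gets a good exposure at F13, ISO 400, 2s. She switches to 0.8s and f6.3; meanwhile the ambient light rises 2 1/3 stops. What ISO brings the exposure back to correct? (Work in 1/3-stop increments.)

ISO 50

Scene light: 2 1/3 stops brighter.
Shutter speed: 2 → 1.6 → 1.3 → 1 → 0.8 — 1 1/3 stops faster (darker).
Aperture: f/13 → f/11 → f/10 → f/9 → f/8 → f/7.1 → f/6.3 — 2 stops opened up (brighter).
Net so far: 3 stops brighter. ISO: 400 → 320 → 250 → 200 → 160 → 125 → 100 → 80 → 64 → 50.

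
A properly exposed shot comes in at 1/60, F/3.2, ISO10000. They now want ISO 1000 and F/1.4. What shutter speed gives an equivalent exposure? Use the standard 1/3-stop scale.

ISO: 10000 → 8000 → 6400 → 5000 → 4000 → 3200 → 2500 → 2000 → 1600 → 1250 → 1000 — 3 1/3 stops dropped (darker).
Aperture: f/3.2 → f/2.8 → f/2.5 → f/2.2 → f/2 → f/1.8 → f/1.6 → f/1.4 — 2 1/3 stops larger aperture (brighter).
Net change so far: 1 stop darker. Offset with the shutter speed: 1/60 → 1/50 → 1/40 → 1/30.

1/30s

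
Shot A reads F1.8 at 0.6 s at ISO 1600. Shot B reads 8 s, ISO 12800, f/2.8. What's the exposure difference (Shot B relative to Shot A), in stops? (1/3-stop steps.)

5 1/3 stops brighter

Aperture: f/1.8 → f/2 → f/2.2 → f/2.5 → f/2.8 — 1 1/3 stops stopped down (darker).
Shutter speed: 0.6 → 0.8 → 1 → 1.3 → 1.6 → 2 → 2.5 → 3.2 → 4 → 5 → 6 → 8 — 3 2/3 stops slower (brighter).
ISO: 1600 → 2000 → 2500 → 3200 → 4000 → 5000 → 6400 → 8000 → 10000 → 12800 — 3 stops higher (brighter).
Net: −1 1/3 +3 2/3 +3 = +5 1/3 stops.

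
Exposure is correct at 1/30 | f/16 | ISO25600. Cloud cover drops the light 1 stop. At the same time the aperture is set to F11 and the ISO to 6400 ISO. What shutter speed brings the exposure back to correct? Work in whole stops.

Scene light: 1 stop darker.
Aperture: f/16 → f/11 — 1 stop wider (brighter).
ISO: 25600 → 12800 → 6400 — 2 stops lower (darker).
Net so far: 2 stops darker. Shutter speed: 1/30 → 1/15 → 1/8.

1/8s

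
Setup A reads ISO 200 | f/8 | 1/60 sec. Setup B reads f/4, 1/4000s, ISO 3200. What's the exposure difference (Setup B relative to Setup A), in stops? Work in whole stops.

Aperture: f/8 → f/5.6 → f/4 — 2 stops wider (brighter).
Shutter speed: 1/60 → 1/125 → 1/250 → 1/500 → 1/1000 → 1/2000 → 1/4000 — 6 stops faster (darker).
ISO: 200 → 400 → 800 → 1600 → 3200 — 4 stops raised (brighter).
Net: +2 −6 +4 = 0 stops.

same exposure (0 stops)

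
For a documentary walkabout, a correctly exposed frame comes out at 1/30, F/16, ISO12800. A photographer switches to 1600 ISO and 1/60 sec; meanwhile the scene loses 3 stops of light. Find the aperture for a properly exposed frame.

Scene light: 3 stops darker.
ISO: 12800 → 6400 → 3200 → 1600 — 3 stops dropped (darker).
Shutter speed: 1/30 → 1/60 — 1 stop shorter (darker).
Net so far: 7 stops darker. Aperture: f/16 → f/11 → f/8 → f/5.6 → f/4 → f/2.8 → f/2 → f/1.4.

f/1.4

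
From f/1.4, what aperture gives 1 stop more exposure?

f/1.0

Aperture: f/1.4 → f/1.0 — 1 stop larger aperture (brighter).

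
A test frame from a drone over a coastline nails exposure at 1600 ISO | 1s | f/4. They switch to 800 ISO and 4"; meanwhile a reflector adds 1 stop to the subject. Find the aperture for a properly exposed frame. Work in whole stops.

Scene light: 1 stop brighter.
ISO: 1600 → 800 — 1 stop dropped (darker).
Shutter speed: 1 → 2 → 4 — 2 stops slower (brighter).
Net so far: 2 stops brighter. Aperture: f/4 → f/5.6 → f/8.

f/8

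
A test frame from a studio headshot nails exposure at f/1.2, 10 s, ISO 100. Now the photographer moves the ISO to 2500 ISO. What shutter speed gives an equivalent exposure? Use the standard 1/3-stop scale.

ISO: 100 → 125 → 160 → 200 → 250 → 320 → 400 → 500 → 640 → 800 → 1000 → 1250 → 1600 → 2000 → 2500 — 4 2/3 stops higher (brighter).
Need 4 2/3 stops darker from the shutter speed: 10 → 8 → 6 → 5 → 4 → 3.2 → 2.5 → 2 → 1.6 → 1.3 → 1 → 0.8 → 0.6 → 0.5 → 0.4.

0.4 s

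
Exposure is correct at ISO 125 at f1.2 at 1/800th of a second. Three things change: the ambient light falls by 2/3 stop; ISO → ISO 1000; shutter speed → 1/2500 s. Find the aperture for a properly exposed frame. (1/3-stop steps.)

f/1.6

Scene light: 2/3 stop darker.
ISO: 125 → 160 → 200 → 250 → 320 → 400 → 500 → 640 → 800 → 1000 — 3 stops raised (brighter).
Shutter speed: 1/800 → 1/1000 → 1/1250 → 1/1600 → 1/2000 → 1/2500 — 1 2/3 stops shorter (darker).
Net so far: 2/3 stop brighter. Aperture: f/1.2 → f/1.4 → f/1.6.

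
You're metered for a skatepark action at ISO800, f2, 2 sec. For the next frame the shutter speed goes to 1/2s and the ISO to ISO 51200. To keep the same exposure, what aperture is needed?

f/8

Shutter speed: 2 → 1 → 1/2 — 2 stops shorter (darker).
ISO: 800 → 1600 → 3200 → 6400 → 12800 → 25600 → 51200 — 6 stops raised (brighter).
Net change so far: 4 stops brighter. Offset with the aperture: f/2 → f/2.8 → f/4 → f/5.6 → f/8.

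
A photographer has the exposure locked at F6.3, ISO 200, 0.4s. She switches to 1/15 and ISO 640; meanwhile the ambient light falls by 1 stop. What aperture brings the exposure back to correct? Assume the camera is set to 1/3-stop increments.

Scene light: 1 stop darker.
Shutter speed: 0.4 → 0.3 → 1/4 → 1/5 → 1/6 → 1/8 → 1/10 → 1/13 → 1/15 — 2 2/3 stops faster (darker).
ISO: 200 → 250 → 320 → 400 → 500 → 640 — 1 2/3 stops higher (brighter).
Net so far: 2 stops darker. Aperture: f/6.3 → f/5.6 → f/5 → f/4.5 → f/4 → f/3.5 → f/3.2.

f/3.2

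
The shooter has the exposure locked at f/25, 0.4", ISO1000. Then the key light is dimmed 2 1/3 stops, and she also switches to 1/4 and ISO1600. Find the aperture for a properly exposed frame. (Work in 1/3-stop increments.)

Scene light: 2 1/3 stops darker.
Shutter speed: 0.4 → 0.3 → 1/4 — 2/3 stop faster (darker).
ISO: 1000 → 1250 → 1600 — 2/3 stop raised (brighter).
Net so far: 2 1/3 stops darker. Aperture: f/25 → f/22 → f/20 → f/18 → f/16 → f/14 → f/13 → f/11.

f/11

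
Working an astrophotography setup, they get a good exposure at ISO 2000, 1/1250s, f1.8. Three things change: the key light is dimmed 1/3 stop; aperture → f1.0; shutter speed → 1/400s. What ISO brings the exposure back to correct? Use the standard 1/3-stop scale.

Scene light: 1/3 stop darker.
Aperture: f/1.8 → f/1.6 → f/1.4 → f/1.2 → f/1.1 → f/1.0 — 1 2/3 stops larger aperture (brighter).
Shutter speed: 1/1250 → 1/1000 → 1/800 → 1/640 → 1/500 → 1/400 — 1 2/3 stops slower (brighter).
Net so far: 3 stops brighter. ISO: 2000 → 1600 → 1250 → 1000 → 800 → 640 → 500 → 400 → 320 → 250.

ISO 250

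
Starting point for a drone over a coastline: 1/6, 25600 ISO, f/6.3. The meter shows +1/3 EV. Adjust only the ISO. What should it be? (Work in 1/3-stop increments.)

Overexposed by 1/3 stop → need 1/3 stop darker.
ISO: 25600 → 20000.

ISO 20000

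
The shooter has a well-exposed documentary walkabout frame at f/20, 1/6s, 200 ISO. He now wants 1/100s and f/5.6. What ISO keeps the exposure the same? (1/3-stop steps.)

ISO 250

Shutter speed: 1/6 → 1/8 → 1/10 → 1/13 → 1/15 → 1/20 → 1/25 → 1/30 → 1/40 → 1/50 → 1/60 → 1/80 → 1/100 — 4 stops faster (darker).
Aperture: f/20 → f/18 → f/16 → f/14 → f/13 → f/11 → f/10 → f/9 → f/8 → f/7.1 → f/6.3 → f/5.6 — 3 2/3 stops wider (brighter).
Net change so far: 1/3 stop darker. Offset with the ISO: 200 → 250.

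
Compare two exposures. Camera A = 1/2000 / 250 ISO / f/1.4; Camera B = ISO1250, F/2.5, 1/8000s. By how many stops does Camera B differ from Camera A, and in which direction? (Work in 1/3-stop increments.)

Aperture: f/1.4 → f/1.6 → f/1.8 → f/2 → f/2.2 → f/2.5 — 1 2/3 stops smaller aperture (darker).
Shutter speed: 1/2000 → 1/2500 → 1/3200 → 1/4000 → 1/5000 → 1/6400 → 1/8000 — 2 stops faster (darker).
ISO: 250 → 320 → 400 → 500 → 640 → 800 → 1000 → 1250 — 2 1/3 stops higher (brighter).
Net: −1 2/3 −2 +2 1/3 = −1 1/3 stops.

1 1/3 stops darker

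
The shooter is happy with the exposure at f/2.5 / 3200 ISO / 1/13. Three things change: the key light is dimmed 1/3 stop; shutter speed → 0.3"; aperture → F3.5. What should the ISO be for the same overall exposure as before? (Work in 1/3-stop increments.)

ISO 2000

Scene light: 1/3 stop darker.
Shutter speed: 1/13 → 1/10 → 1/8 → 1/6 → 1/5 → 1/4 → 0.3 — 2 stops slower (brighter).
Aperture: f/2.5 → f/2.8 → f/3.2 → f/3.5 — 1 stop narrower (darker).
Net so far: 2/3 stop brighter. ISO: 3200 → 2500 → 2000.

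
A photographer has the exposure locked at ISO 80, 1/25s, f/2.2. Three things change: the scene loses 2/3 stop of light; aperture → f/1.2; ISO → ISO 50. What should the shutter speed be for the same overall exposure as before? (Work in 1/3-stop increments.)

Scene light: 2/3 stop darker.
Aperture: f/2.2 → f/2 → f/1.8 → f/1.6 → f/1.4 → f/1.2 — 1 2/3 stops larger aperture (brighter).
ISO: 80 → 64 → 50 — 2/3 stop lower (darker).
Net so far: 1/3 stop brighter. Shutter speed: 1/25 → 1/30.

1/30s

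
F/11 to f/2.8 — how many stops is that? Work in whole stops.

f/11 → f/8 → f/5.6 → f/4 → f/2.8 — count the steps: 4 stops.

4 stops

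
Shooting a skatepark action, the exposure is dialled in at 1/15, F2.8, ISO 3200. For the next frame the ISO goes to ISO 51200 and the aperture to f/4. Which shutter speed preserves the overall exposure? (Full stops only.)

ISO: 3200 → 6400 → 12800 → 25600 → 51200 — 4 stops raised (brighter).
Aperture: f/2.8 → f/4 — 1 stop smaller aperture (darker).
Net change so far: 3 stops brighter. Offset with the shutter speed: 1/15 → 1/30 → 1/60 → 1/125.

1/125s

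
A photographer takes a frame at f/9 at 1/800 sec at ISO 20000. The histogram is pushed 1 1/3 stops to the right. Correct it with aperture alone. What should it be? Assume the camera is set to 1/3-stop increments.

f/14

Overexposed by 1 1/3 stops → need 1 1/3 stops darker.
Aperture: f/9 → f/10 → f/11 → f/13 → f/14.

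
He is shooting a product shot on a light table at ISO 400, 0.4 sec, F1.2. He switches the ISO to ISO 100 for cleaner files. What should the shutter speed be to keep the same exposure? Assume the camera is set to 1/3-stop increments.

ISO: 400 → 320 → 250 → 200 → 160 → 125 → 100 — 2 stops dropped (darker).
Need 2 stops brighter from the shutter speed: 0.4 → 0.5 → 0.6 → 0.8 → 1 → 1.3 → 1.6.

1.6 s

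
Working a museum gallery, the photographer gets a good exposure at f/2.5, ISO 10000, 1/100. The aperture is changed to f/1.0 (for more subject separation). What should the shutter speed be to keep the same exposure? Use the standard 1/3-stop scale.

Aperture: f/2.5 → f/2.2 → f/2 → f/1.8 → f/1.6 → f/1.4 → f/1.2 → f/1.1 → f/1.0 — 2 2/3 stops opened up (brighter).
Need 2 2/3 stops darker from the shutter speed: 1/100 → 1/125 → 1/160 → 1/200 → 1/250 → 1/320 → 1/400 → 1/500 → 1/640.

1/640s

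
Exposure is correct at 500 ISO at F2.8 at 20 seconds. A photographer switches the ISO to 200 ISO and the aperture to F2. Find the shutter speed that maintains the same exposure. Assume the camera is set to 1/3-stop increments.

ISO: 500 → 400 → 320 → 250 → 200 — 1 1/3 stops dropped (darker).
Aperture: f/2.8 → f/2.5 → f/2.2 → f/2 — 1 stop larger aperture (brighter).
Net change so far: 1/3 stop darker. Offset with the shutter speed: 20 → 25.

25 s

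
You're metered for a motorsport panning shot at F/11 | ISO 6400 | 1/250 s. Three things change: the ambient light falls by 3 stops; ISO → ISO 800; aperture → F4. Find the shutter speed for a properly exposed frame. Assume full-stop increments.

1/30s

Scene light: 3 stops darker.
ISO: 6400 → 3200 → 1600 → 800 — 3 stops lower (darker).
Aperture: f/11 → f/8 → f/5.6 → f/4 — 3 stops larger aperture (brighter).
Net so far: 3 stops darker. Shutter speed: 1/250 → 1/125 → 1/60 → 1/30.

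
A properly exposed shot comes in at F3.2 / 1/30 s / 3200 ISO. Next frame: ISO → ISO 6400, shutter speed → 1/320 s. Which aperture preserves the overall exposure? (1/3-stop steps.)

ISO: 3200 → 4000 → 5000 → 6400 — 1 stop higher (brighter).
Shutter speed: 1/30 → 1/40 → 1/50 → 1/60 → 1/80 → 1/100 → 1/125 → 1/160 → 1/200 → 1/250 → 1/320 — 3 1/3 stops faster (darker).
Net change so far: 2 1/3 stops darker. Offset with the aperture: f/3.2 → f/2.8 → f/2.5 → f/2.2 → f/2 → f/1.8 → f/1.6 → f/1.4.

f/1.4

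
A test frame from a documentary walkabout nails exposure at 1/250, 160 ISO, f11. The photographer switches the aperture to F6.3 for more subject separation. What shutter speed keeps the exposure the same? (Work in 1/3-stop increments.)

Aperture: f/11 → f/10 → f/9 → f/8 → f/7.1 → f/6.3 — 1 2/3 stops wider (brighter).
Need 1 2/3 stops darker from the shutter speed: 1/250 → 1/320 → 1/400 → 1/500 → 1/640 → 1/800.

1/800s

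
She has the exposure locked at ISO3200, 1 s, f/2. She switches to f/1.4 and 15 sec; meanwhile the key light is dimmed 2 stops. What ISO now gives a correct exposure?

ISO 400

Scene light: 2 stops darker.
Aperture: f/2 → f/1.4 — 1 stop wider (brighter).
Shutter speed: 1 → 2 → 4 → 8 → 15 — 4 stops longer (brighter).
Net so far: 3 stops brighter. ISO: 3200 → 1600 → 800 → 400.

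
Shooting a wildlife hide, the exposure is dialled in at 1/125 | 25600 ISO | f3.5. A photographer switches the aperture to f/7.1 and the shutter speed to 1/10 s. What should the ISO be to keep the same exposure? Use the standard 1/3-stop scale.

ISO 8000

Aperture: f/3.5 → f/4 → f/4.5 → f/5 → f/5.6 → f/6.3 → f/7.1 — 2 stops narrower (darker).
Shutter speed: 1/125 → 1/100 → 1/80 → 1/60 → 1/50 → 1/40 → 1/30 → 1/25 → 1/20 → 1/15 → 1/13 → 1/10 — 3 2/3 stops slower (brighter).
Net change so far: 1 2/3 stops brighter. Offset with the ISO: 25600 → 20000 → 16000 → 12800 → 10000 → 8000.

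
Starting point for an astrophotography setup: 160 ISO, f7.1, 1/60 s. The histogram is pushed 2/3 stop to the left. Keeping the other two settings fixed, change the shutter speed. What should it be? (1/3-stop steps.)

Underexposed by 2/3 stop → need 2/3 stop brighter.
Shutter speed: 1/60 → 1/50 → 1/40.

1/40s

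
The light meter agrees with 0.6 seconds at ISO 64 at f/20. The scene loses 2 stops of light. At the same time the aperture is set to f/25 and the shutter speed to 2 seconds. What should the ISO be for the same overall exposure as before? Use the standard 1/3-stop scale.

ISO 125

Scene light: 2 stops darker.
Aperture: f/20 → f/22 → f/25 — 2/3 stop smaller aperture (darker).
Shutter speed: 0.6 → 0.8 → 1 → 1.3 → 1.6 → 2 — 1 2/3 stops slower (brighter).
Net so far: 1 stop darker. ISO: 64 → 80 → 100 → 125.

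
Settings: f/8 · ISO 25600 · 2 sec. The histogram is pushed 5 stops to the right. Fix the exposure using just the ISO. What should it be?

Overexposed by 5 stops → need 5 stops darker.
ISO: 25600 → 12800 → 6400 → 3200 → 1600 → 800.

ISO 800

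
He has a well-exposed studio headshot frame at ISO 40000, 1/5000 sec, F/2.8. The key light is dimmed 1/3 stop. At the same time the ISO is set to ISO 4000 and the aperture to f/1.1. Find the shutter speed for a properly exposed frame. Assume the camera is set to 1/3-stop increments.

Scene light: 1/3 stop darker.
ISO: 40000 → 32000 → 25600 → 20000 → 16000 → 12800 → 10000 → 8000 → 6400 → 5000 → 4000 — 3 1/3 stops dropped (darker).
Aperture: f/2.8 → f/2.5 → f/2.2 → f/2 → f/1.8 → f/1.6 → f/1.4 → f/1.2 → f/1.1 — 2 2/3 stops wider (brighter).
Net so far: 1 stop darker. Shutter speed: 1/5000 → 1/4000 → 1/3200 → 1/2500.

1/2500s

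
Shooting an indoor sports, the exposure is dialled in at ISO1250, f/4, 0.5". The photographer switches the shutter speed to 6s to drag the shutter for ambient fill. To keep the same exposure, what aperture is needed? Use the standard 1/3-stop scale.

f/14

Shutter speed: 0.5 → 0.6 → 0.8 → 1 → 1.3 → 1.6 → 2 → 2.5 → 3.2 → 4 → 5 → 6 — 3 2/3 stops longer (brighter).
Need 3 2/3 stops darker from the aperture: f/4 → f/4.5 → f/5 → f/5.6 → f/6.3 → f/7.1 → f/8 → f/9 → f/10 → f/11 → f/13 → f/14.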